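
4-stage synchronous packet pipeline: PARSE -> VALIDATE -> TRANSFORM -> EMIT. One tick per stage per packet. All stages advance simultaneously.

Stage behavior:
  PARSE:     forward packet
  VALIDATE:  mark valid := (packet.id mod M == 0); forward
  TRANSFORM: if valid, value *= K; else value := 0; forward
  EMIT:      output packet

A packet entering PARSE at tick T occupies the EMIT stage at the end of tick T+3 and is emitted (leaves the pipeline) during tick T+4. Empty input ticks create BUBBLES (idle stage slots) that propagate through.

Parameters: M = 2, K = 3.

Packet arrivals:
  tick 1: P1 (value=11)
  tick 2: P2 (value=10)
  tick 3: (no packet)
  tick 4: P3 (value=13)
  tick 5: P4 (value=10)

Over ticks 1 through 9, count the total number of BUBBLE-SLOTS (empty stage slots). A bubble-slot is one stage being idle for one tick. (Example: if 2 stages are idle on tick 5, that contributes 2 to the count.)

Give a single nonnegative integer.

Tick 1: [PARSE:P1(v=11,ok=F), VALIDATE:-, TRANSFORM:-, EMIT:-] out:-; bubbles=3
Tick 2: [PARSE:P2(v=10,ok=F), VALIDATE:P1(v=11,ok=F), TRANSFORM:-, EMIT:-] out:-; bubbles=2
Tick 3: [PARSE:-, VALIDATE:P2(v=10,ok=T), TRANSFORM:P1(v=0,ok=F), EMIT:-] out:-; bubbles=2
Tick 4: [PARSE:P3(v=13,ok=F), VALIDATE:-, TRANSFORM:P2(v=30,ok=T), EMIT:P1(v=0,ok=F)] out:-; bubbles=1
Tick 5: [PARSE:P4(v=10,ok=F), VALIDATE:P3(v=13,ok=F), TRANSFORM:-, EMIT:P2(v=30,ok=T)] out:P1(v=0); bubbles=1
Tick 6: [PARSE:-, VALIDATE:P4(v=10,ok=T), TRANSFORM:P3(v=0,ok=F), EMIT:-] out:P2(v=30); bubbles=2
Tick 7: [PARSE:-, VALIDATE:-, TRANSFORM:P4(v=30,ok=T), EMIT:P3(v=0,ok=F)] out:-; bubbles=2
Tick 8: [PARSE:-, VALIDATE:-, TRANSFORM:-, EMIT:P4(v=30,ok=T)] out:P3(v=0); bubbles=3
Tick 9: [PARSE:-, VALIDATE:-, TRANSFORM:-, EMIT:-] out:P4(v=30); bubbles=4
Total bubble-slots: 20

Answer: 20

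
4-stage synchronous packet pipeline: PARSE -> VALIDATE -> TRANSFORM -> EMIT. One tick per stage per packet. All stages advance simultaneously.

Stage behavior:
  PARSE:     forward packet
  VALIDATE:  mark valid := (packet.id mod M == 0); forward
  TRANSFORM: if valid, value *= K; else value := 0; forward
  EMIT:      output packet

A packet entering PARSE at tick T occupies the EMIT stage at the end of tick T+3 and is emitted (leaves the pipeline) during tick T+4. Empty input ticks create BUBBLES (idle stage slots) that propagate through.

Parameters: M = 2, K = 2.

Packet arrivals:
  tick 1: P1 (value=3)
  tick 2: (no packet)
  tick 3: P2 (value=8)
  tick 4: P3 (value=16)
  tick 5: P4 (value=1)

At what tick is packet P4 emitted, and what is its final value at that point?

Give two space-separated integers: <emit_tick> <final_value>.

Answer: 9 2

Derivation:
Tick 1: [PARSE:P1(v=3,ok=F), VALIDATE:-, TRANSFORM:-, EMIT:-] out:-; in:P1
Tick 2: [PARSE:-, VALIDATE:P1(v=3,ok=F), TRANSFORM:-, EMIT:-] out:-; in:-
Tick 3: [PARSE:P2(v=8,ok=F), VALIDATE:-, TRANSFORM:P1(v=0,ok=F), EMIT:-] out:-; in:P2
Tick 4: [PARSE:P3(v=16,ok=F), VALIDATE:P2(v=8,ok=T), TRANSFORM:-, EMIT:P1(v=0,ok=F)] out:-; in:P3
Tick 5: [PARSE:P4(v=1,ok=F), VALIDATE:P3(v=16,ok=F), TRANSFORM:P2(v=16,ok=T), EMIT:-] out:P1(v=0); in:P4
Tick 6: [PARSE:-, VALIDATE:P4(v=1,ok=T), TRANSFORM:P3(v=0,ok=F), EMIT:P2(v=16,ok=T)] out:-; in:-
Tick 7: [PARSE:-, VALIDATE:-, TRANSFORM:P4(v=2,ok=T), EMIT:P3(v=0,ok=F)] out:P2(v=16); in:-
Tick 8: [PARSE:-, VALIDATE:-, TRANSFORM:-, EMIT:P4(v=2,ok=T)] out:P3(v=0); in:-
Tick 9: [PARSE:-, VALIDATE:-, TRANSFORM:-, EMIT:-] out:P4(v=2); in:-
P4: arrives tick 5, valid=True (id=4, id%2=0), emit tick 9, final value 2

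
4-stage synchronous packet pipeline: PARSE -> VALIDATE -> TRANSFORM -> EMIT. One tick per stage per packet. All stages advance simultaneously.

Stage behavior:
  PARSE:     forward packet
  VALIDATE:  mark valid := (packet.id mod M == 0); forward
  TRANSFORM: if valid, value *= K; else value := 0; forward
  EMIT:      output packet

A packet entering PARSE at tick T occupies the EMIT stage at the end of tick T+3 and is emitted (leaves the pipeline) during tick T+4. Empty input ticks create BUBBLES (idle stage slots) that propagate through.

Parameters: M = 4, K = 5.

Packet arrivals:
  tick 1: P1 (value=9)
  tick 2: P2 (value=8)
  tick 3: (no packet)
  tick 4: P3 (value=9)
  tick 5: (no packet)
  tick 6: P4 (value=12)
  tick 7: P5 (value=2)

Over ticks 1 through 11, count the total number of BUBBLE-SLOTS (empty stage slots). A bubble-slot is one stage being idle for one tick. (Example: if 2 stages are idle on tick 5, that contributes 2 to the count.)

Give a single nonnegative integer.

Tick 1: [PARSE:P1(v=9,ok=F), VALIDATE:-, TRANSFORM:-, EMIT:-] out:-; bubbles=3
Tick 2: [PARSE:P2(v=8,ok=F), VALIDATE:P1(v=9,ok=F), TRANSFORM:-, EMIT:-] out:-; bubbles=2
Tick 3: [PARSE:-, VALIDATE:P2(v=8,ok=F), TRANSFORM:P1(v=0,ok=F), EMIT:-] out:-; bubbles=2
Tick 4: [PARSE:P3(v=9,ok=F), VALIDATE:-, TRANSFORM:P2(v=0,ok=F), EMIT:P1(v=0,ok=F)] out:-; bubbles=1
Tick 5: [PARSE:-, VALIDATE:P3(v=9,ok=F), TRANSFORM:-, EMIT:P2(v=0,ok=F)] out:P1(v=0); bubbles=2
Tick 6: [PARSE:P4(v=12,ok=F), VALIDATE:-, TRANSFORM:P3(v=0,ok=F), EMIT:-] out:P2(v=0); bubbles=2
Tick 7: [PARSE:P5(v=2,ok=F), VALIDATE:P4(v=12,ok=T), TRANSFORM:-, EMIT:P3(v=0,ok=F)] out:-; bubbles=1
Tick 8: [PARSE:-, VALIDATE:P5(v=2,ok=F), TRANSFORM:P4(v=60,ok=T), EMIT:-] out:P3(v=0); bubbles=2
Tick 9: [PARSE:-, VALIDATE:-, TRANSFORM:P5(v=0,ok=F), EMIT:P4(v=60,ok=T)] out:-; bubbles=2
Tick 10: [PARSE:-, VALIDATE:-, TRANSFORM:-, EMIT:P5(v=0,ok=F)] out:P4(v=60); bubbles=3
Tick 11: [PARSE:-, VALIDATE:-, TRANSFORM:-, EMIT:-] out:P5(v=0); bubbles=4
Total bubble-slots: 24

Answer: 24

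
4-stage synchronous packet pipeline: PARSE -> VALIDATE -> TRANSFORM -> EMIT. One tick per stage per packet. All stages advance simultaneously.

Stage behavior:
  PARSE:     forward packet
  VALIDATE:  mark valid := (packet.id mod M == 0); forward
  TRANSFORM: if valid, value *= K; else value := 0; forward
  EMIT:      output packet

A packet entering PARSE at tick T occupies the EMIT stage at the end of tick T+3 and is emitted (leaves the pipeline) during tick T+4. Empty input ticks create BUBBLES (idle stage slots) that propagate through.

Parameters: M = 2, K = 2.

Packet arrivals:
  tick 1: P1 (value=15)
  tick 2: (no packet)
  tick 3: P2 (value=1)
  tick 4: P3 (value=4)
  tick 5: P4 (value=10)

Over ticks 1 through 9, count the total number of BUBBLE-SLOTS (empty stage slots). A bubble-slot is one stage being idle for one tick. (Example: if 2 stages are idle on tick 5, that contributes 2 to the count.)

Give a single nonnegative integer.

Tick 1: [PARSE:P1(v=15,ok=F), VALIDATE:-, TRANSFORM:-, EMIT:-] out:-; bubbles=3
Tick 2: [PARSE:-, VALIDATE:P1(v=15,ok=F), TRANSFORM:-, EMIT:-] out:-; bubbles=3
Tick 3: [PARSE:P2(v=1,ok=F), VALIDATE:-, TRANSFORM:P1(v=0,ok=F), EMIT:-] out:-; bubbles=2
Tick 4: [PARSE:P3(v=4,ok=F), VALIDATE:P2(v=1,ok=T), TRANSFORM:-, EMIT:P1(v=0,ok=F)] out:-; bubbles=1
Tick 5: [PARSE:P4(v=10,ok=F), VALIDATE:P3(v=4,ok=F), TRANSFORM:P2(v=2,ok=T), EMIT:-] out:P1(v=0); bubbles=1
Tick 6: [PARSE:-, VALIDATE:P4(v=10,ok=T), TRANSFORM:P3(v=0,ok=F), EMIT:P2(v=2,ok=T)] out:-; bubbles=1
Tick 7: [PARSE:-, VALIDATE:-, TRANSFORM:P4(v=20,ok=T), EMIT:P3(v=0,ok=F)] out:P2(v=2); bubbles=2
Tick 8: [PARSE:-, VALIDATE:-, TRANSFORM:-, EMIT:P4(v=20,ok=T)] out:P3(v=0); bubbles=3
Tick 9: [PARSE:-, VALIDATE:-, TRANSFORM:-, EMIT:-] out:P4(v=20); bubbles=4
Total bubble-slots: 20

Answer: 20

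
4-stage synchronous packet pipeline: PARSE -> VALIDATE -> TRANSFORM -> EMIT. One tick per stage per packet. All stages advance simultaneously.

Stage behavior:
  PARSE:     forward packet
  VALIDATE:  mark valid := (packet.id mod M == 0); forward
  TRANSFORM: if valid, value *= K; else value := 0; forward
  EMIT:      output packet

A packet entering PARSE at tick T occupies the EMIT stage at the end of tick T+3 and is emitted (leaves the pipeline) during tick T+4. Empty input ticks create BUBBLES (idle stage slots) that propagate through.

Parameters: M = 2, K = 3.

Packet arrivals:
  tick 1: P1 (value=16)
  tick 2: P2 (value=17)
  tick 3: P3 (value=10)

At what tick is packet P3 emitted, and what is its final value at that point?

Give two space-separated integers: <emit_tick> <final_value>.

Tick 1: [PARSE:P1(v=16,ok=F), VALIDATE:-, TRANSFORM:-, EMIT:-] out:-; in:P1
Tick 2: [PARSE:P2(v=17,ok=F), VALIDATE:P1(v=16,ok=F), TRANSFORM:-, EMIT:-] out:-; in:P2
Tick 3: [PARSE:P3(v=10,ok=F), VALIDATE:P2(v=17,ok=T), TRANSFORM:P1(v=0,ok=F), EMIT:-] out:-; in:P3
Tick 4: [PARSE:-, VALIDATE:P3(v=10,ok=F), TRANSFORM:P2(v=51,ok=T), EMIT:P1(v=0,ok=F)] out:-; in:-
Tick 5: [PARSE:-, VALIDATE:-, TRANSFORM:P3(v=0,ok=F), EMIT:P2(v=51,ok=T)] out:P1(v=0); in:-
Tick 6: [PARSE:-, VALIDATE:-, TRANSFORM:-, EMIT:P3(v=0,ok=F)] out:P2(v=51); in:-
Tick 7: [PARSE:-, VALIDATE:-, TRANSFORM:-, EMIT:-] out:P3(v=0); in:-
P3: arrives tick 3, valid=False (id=3, id%2=1), emit tick 7, final value 0

Answer: 7 0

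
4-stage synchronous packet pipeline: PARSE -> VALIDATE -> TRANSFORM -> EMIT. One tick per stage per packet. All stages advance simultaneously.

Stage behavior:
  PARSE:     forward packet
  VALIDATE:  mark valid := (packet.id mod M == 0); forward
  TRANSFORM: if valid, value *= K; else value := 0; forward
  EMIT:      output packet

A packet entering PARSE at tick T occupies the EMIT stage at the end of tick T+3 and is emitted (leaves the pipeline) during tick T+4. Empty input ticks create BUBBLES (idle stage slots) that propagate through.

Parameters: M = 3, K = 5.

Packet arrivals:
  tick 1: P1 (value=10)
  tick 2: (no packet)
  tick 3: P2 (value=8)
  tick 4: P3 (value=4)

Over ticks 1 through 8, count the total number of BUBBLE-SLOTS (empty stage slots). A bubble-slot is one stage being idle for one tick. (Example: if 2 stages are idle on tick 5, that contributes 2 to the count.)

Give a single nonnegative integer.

Answer: 20

Derivation:
Tick 1: [PARSE:P1(v=10,ok=F), VALIDATE:-, TRANSFORM:-, EMIT:-] out:-; bubbles=3
Tick 2: [PARSE:-, VALIDATE:P1(v=10,ok=F), TRANSFORM:-, EMIT:-] out:-; bubbles=3
Tick 3: [PARSE:P2(v=8,ok=F), VALIDATE:-, TRANSFORM:P1(v=0,ok=F), EMIT:-] out:-; bubbles=2
Tick 4: [PARSE:P3(v=4,ok=F), VALIDATE:P2(v=8,ok=F), TRANSFORM:-, EMIT:P1(v=0,ok=F)] out:-; bubbles=1
Tick 5: [PARSE:-, VALIDATE:P3(v=4,ok=T), TRANSFORM:P2(v=0,ok=F), EMIT:-] out:P1(v=0); bubbles=2
Tick 6: [PARSE:-, VALIDATE:-, TRANSFORM:P3(v=20,ok=T), EMIT:P2(v=0,ok=F)] out:-; bubbles=2
Tick 7: [PARSE:-, VALIDATE:-, TRANSFORM:-, EMIT:P3(v=20,ok=T)] out:P2(v=0); bubbles=3
Tick 8: [PARSE:-, VALIDATE:-, TRANSFORM:-, EMIT:-] out:P3(v=20); bubbles=4
Total bubble-slots: 20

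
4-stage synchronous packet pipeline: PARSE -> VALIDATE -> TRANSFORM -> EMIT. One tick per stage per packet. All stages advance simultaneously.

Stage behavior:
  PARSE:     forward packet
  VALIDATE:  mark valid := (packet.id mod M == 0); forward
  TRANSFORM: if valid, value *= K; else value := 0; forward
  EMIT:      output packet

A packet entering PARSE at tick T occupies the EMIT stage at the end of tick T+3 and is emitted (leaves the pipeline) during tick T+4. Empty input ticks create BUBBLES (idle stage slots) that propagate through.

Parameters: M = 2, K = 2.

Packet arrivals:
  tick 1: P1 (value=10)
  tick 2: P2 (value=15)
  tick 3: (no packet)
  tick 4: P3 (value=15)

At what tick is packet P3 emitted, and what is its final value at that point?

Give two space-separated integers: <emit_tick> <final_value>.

Answer: 8 0

Derivation:
Tick 1: [PARSE:P1(v=10,ok=F), VALIDATE:-, TRANSFORM:-, EMIT:-] out:-; in:P1
Tick 2: [PARSE:P2(v=15,ok=F), VALIDATE:P1(v=10,ok=F), TRANSFORM:-, EMIT:-] out:-; in:P2
Tick 3: [PARSE:-, VALIDATE:P2(v=15,ok=T), TRANSFORM:P1(v=0,ok=F), EMIT:-] out:-; in:-
Tick 4: [PARSE:P3(v=15,ok=F), VALIDATE:-, TRANSFORM:P2(v=30,ok=T), EMIT:P1(v=0,ok=F)] out:-; in:P3
Tick 5: [PARSE:-, VALIDATE:P3(v=15,ok=F), TRANSFORM:-, EMIT:P2(v=30,ok=T)] out:P1(v=0); in:-
Tick 6: [PARSE:-, VALIDATE:-, TRANSFORM:P3(v=0,ok=F), EMIT:-] out:P2(v=30); in:-
Tick 7: [PARSE:-, VALIDATE:-, TRANSFORM:-, EMIT:P3(v=0,ok=F)] out:-; in:-
Tick 8: [PARSE:-, VALIDATE:-, TRANSFORM:-, EMIT:-] out:P3(v=0); in:-
P3: arrives tick 4, valid=False (id=3, id%2=1), emit tick 8, final value 0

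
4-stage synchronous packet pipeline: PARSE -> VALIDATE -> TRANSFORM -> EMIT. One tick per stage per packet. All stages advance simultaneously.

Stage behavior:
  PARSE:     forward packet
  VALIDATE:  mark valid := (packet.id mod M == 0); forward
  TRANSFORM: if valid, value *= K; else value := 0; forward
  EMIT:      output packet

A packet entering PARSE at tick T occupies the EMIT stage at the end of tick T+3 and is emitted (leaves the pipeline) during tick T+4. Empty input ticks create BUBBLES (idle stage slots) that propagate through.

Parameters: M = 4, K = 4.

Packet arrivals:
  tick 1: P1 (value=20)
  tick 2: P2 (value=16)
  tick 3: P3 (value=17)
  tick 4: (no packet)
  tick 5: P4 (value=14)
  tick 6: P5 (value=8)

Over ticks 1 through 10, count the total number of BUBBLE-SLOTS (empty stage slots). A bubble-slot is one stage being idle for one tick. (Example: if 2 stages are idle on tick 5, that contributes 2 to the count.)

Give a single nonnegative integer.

Answer: 20

Derivation:
Tick 1: [PARSE:P1(v=20,ok=F), VALIDATE:-, TRANSFORM:-, EMIT:-] out:-; bubbles=3
Tick 2: [PARSE:P2(v=16,ok=F), VALIDATE:P1(v=20,ok=F), TRANSFORM:-, EMIT:-] out:-; bubbles=2
Tick 3: [PARSE:P3(v=17,ok=F), VALIDATE:P2(v=16,ok=F), TRANSFORM:P1(v=0,ok=F), EMIT:-] out:-; bubbles=1
Tick 4: [PARSE:-, VALIDATE:P3(v=17,ok=F), TRANSFORM:P2(v=0,ok=F), EMIT:P1(v=0,ok=F)] out:-; bubbles=1
Tick 5: [PARSE:P4(v=14,ok=F), VALIDATE:-, TRANSFORM:P3(v=0,ok=F), EMIT:P2(v=0,ok=F)] out:P1(v=0); bubbles=1
Tick 6: [PARSE:P5(v=8,ok=F), VALIDATE:P4(v=14,ok=T), TRANSFORM:-, EMIT:P3(v=0,ok=F)] out:P2(v=0); bubbles=1
Tick 7: [PARSE:-, VALIDATE:P5(v=8,ok=F), TRANSFORM:P4(v=56,ok=T), EMIT:-] out:P3(v=0); bubbles=2
Tick 8: [PARSE:-, VALIDATE:-, TRANSFORM:P5(v=0,ok=F), EMIT:P4(v=56,ok=T)] out:-; bubbles=2
Tick 9: [PARSE:-, VALIDATE:-, TRANSFORM:-, EMIT:P5(v=0,ok=F)] out:P4(v=56); bubbles=3
Tick 10: [PARSE:-, VALIDATE:-, TRANSFORM:-, EMIT:-] out:P5(v=0); bubbles=4
Total bubble-slots: 20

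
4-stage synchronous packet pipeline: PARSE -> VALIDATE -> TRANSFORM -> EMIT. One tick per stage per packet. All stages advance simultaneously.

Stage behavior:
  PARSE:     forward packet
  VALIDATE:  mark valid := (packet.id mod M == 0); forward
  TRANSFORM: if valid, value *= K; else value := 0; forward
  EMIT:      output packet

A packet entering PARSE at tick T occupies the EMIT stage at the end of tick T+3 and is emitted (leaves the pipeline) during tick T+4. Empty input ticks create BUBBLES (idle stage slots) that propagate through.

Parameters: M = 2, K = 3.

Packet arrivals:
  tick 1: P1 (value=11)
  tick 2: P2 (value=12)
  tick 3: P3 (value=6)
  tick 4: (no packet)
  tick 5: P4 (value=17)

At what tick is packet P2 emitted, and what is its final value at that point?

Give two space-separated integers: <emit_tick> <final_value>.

Answer: 6 36

Derivation:
Tick 1: [PARSE:P1(v=11,ok=F), VALIDATE:-, TRANSFORM:-, EMIT:-] out:-; in:P1
Tick 2: [PARSE:P2(v=12,ok=F), VALIDATE:P1(v=11,ok=F), TRANSFORM:-, EMIT:-] out:-; in:P2
Tick 3: [PARSE:P3(v=6,ok=F), VALIDATE:P2(v=12,ok=T), TRANSFORM:P1(v=0,ok=F), EMIT:-] out:-; in:P3
Tick 4: [PARSE:-, VALIDATE:P3(v=6,ok=F), TRANSFORM:P2(v=36,ok=T), EMIT:P1(v=0,ok=F)] out:-; in:-
Tick 5: [PARSE:P4(v=17,ok=F), VALIDATE:-, TRANSFORM:P3(v=0,ok=F), EMIT:P2(v=36,ok=T)] out:P1(v=0); in:P4
Tick 6: [PARSE:-, VALIDATE:P4(v=17,ok=T), TRANSFORM:-, EMIT:P3(v=0,ok=F)] out:P2(v=36); in:-
Tick 7: [PARSE:-, VALIDATE:-, TRANSFORM:P4(v=51,ok=T), EMIT:-] out:P3(v=0); in:-
Tick 8: [PARSE:-, VALIDATE:-, TRANSFORM:-, EMIT:P4(v=51,ok=T)] out:-; in:-
Tick 9: [PARSE:-, VALIDATE:-, TRANSFORM:-, EMIT:-] out:P4(v=51); in:-
P2: arrives tick 2, valid=True (id=2, id%2=0), emit tick 6, final value 36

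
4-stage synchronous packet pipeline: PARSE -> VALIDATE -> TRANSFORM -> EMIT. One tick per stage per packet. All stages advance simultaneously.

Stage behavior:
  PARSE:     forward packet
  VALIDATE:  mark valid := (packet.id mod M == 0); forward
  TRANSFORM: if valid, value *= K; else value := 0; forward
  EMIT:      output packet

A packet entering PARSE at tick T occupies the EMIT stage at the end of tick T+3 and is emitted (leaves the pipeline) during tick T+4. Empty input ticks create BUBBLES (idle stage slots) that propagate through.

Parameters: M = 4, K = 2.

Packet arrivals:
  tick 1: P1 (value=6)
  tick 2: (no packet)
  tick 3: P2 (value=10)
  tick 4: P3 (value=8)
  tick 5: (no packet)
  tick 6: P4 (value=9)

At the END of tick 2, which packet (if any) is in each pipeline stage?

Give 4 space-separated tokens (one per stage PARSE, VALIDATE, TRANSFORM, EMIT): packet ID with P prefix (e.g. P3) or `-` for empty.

Tick 1: [PARSE:P1(v=6,ok=F), VALIDATE:-, TRANSFORM:-, EMIT:-] out:-; in:P1
Tick 2: [PARSE:-, VALIDATE:P1(v=6,ok=F), TRANSFORM:-, EMIT:-] out:-; in:-
At end of tick 2: ['-', 'P1', '-', '-']

Answer: - P1 - -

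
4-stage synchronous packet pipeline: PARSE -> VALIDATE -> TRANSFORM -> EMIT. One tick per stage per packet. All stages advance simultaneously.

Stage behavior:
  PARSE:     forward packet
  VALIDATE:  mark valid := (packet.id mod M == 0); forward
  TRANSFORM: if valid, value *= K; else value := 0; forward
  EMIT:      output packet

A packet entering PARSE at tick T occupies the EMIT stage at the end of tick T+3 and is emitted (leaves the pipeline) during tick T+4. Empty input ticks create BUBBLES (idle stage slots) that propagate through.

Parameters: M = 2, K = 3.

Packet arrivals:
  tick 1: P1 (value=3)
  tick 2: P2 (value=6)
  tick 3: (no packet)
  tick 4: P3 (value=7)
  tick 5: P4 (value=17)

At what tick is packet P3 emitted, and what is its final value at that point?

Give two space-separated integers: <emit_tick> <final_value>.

Answer: 8 0

Derivation:
Tick 1: [PARSE:P1(v=3,ok=F), VALIDATE:-, TRANSFORM:-, EMIT:-] out:-; in:P1
Tick 2: [PARSE:P2(v=6,ok=F), VALIDATE:P1(v=3,ok=F), TRANSFORM:-, EMIT:-] out:-; in:P2
Tick 3: [PARSE:-, VALIDATE:P2(v=6,ok=T), TRANSFORM:P1(v=0,ok=F), EMIT:-] out:-; in:-
Tick 4: [PARSE:P3(v=7,ok=F), VALIDATE:-, TRANSFORM:P2(v=18,ok=T), EMIT:P1(v=0,ok=F)] out:-; in:P3
Tick 5: [PARSE:P4(v=17,ok=F), VALIDATE:P3(v=7,ok=F), TRANSFORM:-, EMIT:P2(v=18,ok=T)] out:P1(v=0); in:P4
Tick 6: [PARSE:-, VALIDATE:P4(v=17,ok=T), TRANSFORM:P3(v=0,ok=F), EMIT:-] out:P2(v=18); in:-
Tick 7: [PARSE:-, VALIDATE:-, TRANSFORM:P4(v=51,ok=T), EMIT:P3(v=0,ok=F)] out:-; in:-
Tick 8: [PARSE:-, VALIDATE:-, TRANSFORM:-, EMIT:P4(v=51,ok=T)] out:P3(v=0); in:-
Tick 9: [PARSE:-, VALIDATE:-, TRANSFORM:-, EMIT:-] out:P4(v=51); in:-
P3: arrives tick 4, valid=False (id=3, id%2=1), emit tick 8, final value 0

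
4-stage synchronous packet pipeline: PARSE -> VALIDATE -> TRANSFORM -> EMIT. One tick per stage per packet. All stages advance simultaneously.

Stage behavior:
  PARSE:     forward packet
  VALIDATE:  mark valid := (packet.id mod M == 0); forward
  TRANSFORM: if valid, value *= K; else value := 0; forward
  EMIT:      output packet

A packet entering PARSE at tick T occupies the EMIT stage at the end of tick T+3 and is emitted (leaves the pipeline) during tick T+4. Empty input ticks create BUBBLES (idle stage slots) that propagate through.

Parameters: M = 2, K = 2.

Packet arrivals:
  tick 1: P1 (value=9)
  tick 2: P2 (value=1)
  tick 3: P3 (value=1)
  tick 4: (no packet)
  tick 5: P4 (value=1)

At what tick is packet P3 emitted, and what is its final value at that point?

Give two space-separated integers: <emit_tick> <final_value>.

Answer: 7 0

Derivation:
Tick 1: [PARSE:P1(v=9,ok=F), VALIDATE:-, TRANSFORM:-, EMIT:-] out:-; in:P1
Tick 2: [PARSE:P2(v=1,ok=F), VALIDATE:P1(v=9,ok=F), TRANSFORM:-, EMIT:-] out:-; in:P2
Tick 3: [PARSE:P3(v=1,ok=F), VALIDATE:P2(v=1,ok=T), TRANSFORM:P1(v=0,ok=F), EMIT:-] out:-; in:P3
Tick 4: [PARSE:-, VALIDATE:P3(v=1,ok=F), TRANSFORM:P2(v=2,ok=T), EMIT:P1(v=0,ok=F)] out:-; in:-
Tick 5: [PARSE:P4(v=1,ok=F), VALIDATE:-, TRANSFORM:P3(v=0,ok=F), EMIT:P2(v=2,ok=T)] out:P1(v=0); in:P4
Tick 6: [PARSE:-, VALIDATE:P4(v=1,ok=T), TRANSFORM:-, EMIT:P3(v=0,ok=F)] out:P2(v=2); in:-
Tick 7: [PARSE:-, VALIDATE:-, TRANSFORM:P4(v=2,ok=T), EMIT:-] out:P3(v=0); in:-
Tick 8: [PARSE:-, VALIDATE:-, TRANSFORM:-, EMIT:P4(v=2,ok=T)] out:-; in:-
Tick 9: [PARSE:-, VALIDATE:-, TRANSFORM:-, EMIT:-] out:P4(v=2); in:-
P3: arrives tick 3, valid=False (id=3, id%2=1), emit tick 7, final value 0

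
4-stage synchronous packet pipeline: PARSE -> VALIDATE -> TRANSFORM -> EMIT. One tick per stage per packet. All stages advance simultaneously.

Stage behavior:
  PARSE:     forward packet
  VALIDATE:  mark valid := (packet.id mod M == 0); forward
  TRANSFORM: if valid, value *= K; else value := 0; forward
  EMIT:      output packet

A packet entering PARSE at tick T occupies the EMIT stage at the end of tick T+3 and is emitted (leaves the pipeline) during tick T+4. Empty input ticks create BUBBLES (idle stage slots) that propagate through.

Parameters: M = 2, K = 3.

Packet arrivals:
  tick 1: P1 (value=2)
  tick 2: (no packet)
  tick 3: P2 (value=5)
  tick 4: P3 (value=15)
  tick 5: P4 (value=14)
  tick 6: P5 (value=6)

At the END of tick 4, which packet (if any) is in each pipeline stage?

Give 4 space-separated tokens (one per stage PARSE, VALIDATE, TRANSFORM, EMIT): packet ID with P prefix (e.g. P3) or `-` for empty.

Tick 1: [PARSE:P1(v=2,ok=F), VALIDATE:-, TRANSFORM:-, EMIT:-] out:-; in:P1
Tick 2: [PARSE:-, VALIDATE:P1(v=2,ok=F), TRANSFORM:-, EMIT:-] out:-; in:-
Tick 3: [PARSE:P2(v=5,ok=F), VALIDATE:-, TRANSFORM:P1(v=0,ok=F), EMIT:-] out:-; in:P2
Tick 4: [PARSE:P3(v=15,ok=F), VALIDATE:P2(v=5,ok=T), TRANSFORM:-, EMIT:P1(v=0,ok=F)] out:-; in:P3
At end of tick 4: ['P3', 'P2', '-', 'P1']

Answer: P3 P2 - P1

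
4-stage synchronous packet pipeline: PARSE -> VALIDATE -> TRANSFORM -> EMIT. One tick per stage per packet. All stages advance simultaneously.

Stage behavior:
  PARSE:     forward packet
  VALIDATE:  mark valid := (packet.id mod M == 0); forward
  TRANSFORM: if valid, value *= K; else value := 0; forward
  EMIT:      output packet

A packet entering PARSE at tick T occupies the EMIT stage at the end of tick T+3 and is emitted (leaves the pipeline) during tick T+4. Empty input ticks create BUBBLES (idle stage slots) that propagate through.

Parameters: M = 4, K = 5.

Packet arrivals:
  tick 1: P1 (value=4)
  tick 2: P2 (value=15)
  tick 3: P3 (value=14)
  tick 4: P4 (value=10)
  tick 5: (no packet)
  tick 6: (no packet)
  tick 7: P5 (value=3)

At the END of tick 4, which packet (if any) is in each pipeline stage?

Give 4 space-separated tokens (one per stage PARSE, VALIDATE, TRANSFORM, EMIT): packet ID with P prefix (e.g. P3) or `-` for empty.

Answer: P4 P3 P2 P1

Derivation:
Tick 1: [PARSE:P1(v=4,ok=F), VALIDATE:-, TRANSFORM:-, EMIT:-] out:-; in:P1
Tick 2: [PARSE:P2(v=15,ok=F), VALIDATE:P1(v=4,ok=F), TRANSFORM:-, EMIT:-] out:-; in:P2
Tick 3: [PARSE:P3(v=14,ok=F), VALIDATE:P2(v=15,ok=F), TRANSFORM:P1(v=0,ok=F), EMIT:-] out:-; in:P3
Tick 4: [PARSE:P4(v=10,ok=F), VALIDATE:P3(v=14,ok=F), TRANSFORM:P2(v=0,ok=F), EMIT:P1(v=0,ok=F)] out:-; in:P4
At end of tick 4: ['P4', 'P3', 'P2', 'P1']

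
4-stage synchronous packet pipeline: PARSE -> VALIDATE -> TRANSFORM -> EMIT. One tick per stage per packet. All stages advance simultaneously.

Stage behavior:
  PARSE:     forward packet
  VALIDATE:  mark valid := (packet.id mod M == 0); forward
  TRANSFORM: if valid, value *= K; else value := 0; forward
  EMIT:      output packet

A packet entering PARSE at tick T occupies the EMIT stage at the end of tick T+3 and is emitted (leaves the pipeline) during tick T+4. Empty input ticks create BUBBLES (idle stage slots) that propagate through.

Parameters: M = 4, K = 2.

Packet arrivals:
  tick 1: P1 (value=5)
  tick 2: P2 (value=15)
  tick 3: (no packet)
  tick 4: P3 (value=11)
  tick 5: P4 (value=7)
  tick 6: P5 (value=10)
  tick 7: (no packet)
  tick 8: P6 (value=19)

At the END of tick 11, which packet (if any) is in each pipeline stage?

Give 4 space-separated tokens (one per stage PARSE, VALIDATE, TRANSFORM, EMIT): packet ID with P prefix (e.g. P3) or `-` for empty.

Tick 1: [PARSE:P1(v=5,ok=F), VALIDATE:-, TRANSFORM:-, EMIT:-] out:-; in:P1
Tick 2: [PARSE:P2(v=15,ok=F), VALIDATE:P1(v=5,ok=F), TRANSFORM:-, EMIT:-] out:-; in:P2
Tick 3: [PARSE:-, VALIDATE:P2(v=15,ok=F), TRANSFORM:P1(v=0,ok=F), EMIT:-] out:-; in:-
Tick 4: [PARSE:P3(v=11,ok=F), VALIDATE:-, TRANSFORM:P2(v=0,ok=F), EMIT:P1(v=0,ok=F)] out:-; in:P3
Tick 5: [PARSE:P4(v=7,ok=F), VALIDATE:P3(v=11,ok=F), TRANSFORM:-, EMIT:P2(v=0,ok=F)] out:P1(v=0); in:P4
Tick 6: [PARSE:P5(v=10,ok=F), VALIDATE:P4(v=7,ok=T), TRANSFORM:P3(v=0,ok=F), EMIT:-] out:P2(v=0); in:P5
Tick 7: [PARSE:-, VALIDATE:P5(v=10,ok=F), TRANSFORM:P4(v=14,ok=T), EMIT:P3(v=0,ok=F)] out:-; in:-
Tick 8: [PARSE:P6(v=19,ok=F), VALIDATE:-, TRANSFORM:P5(v=0,ok=F), EMIT:P4(v=14,ok=T)] out:P3(v=0); in:P6
Tick 9: [PARSE:-, VALIDATE:P6(v=19,ok=F), TRANSFORM:-, EMIT:P5(v=0,ok=F)] out:P4(v=14); in:-
Tick 10: [PARSE:-, VALIDATE:-, TRANSFORM:P6(v=0,ok=F), EMIT:-] out:P5(v=0); in:-
Tick 11: [PARSE:-, VALIDATE:-, TRANSFORM:-, EMIT:P6(v=0,ok=F)] out:-; in:-
At end of tick 11: ['-', '-', '-', 'P6']

Answer: - - - P6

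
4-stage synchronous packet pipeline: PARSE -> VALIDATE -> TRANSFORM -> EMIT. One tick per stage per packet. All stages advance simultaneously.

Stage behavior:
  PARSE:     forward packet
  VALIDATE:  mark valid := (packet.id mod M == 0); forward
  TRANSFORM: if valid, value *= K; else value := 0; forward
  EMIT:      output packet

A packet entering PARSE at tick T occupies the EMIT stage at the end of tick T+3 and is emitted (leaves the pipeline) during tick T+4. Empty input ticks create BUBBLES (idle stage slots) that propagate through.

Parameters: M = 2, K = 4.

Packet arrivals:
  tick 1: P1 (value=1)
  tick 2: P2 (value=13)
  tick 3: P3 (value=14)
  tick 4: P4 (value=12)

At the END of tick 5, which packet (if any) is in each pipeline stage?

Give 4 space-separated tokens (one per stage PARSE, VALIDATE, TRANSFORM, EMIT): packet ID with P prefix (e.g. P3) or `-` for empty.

Tick 1: [PARSE:P1(v=1,ok=F), VALIDATE:-, TRANSFORM:-, EMIT:-] out:-; in:P1
Tick 2: [PARSE:P2(v=13,ok=F), VALIDATE:P1(v=1,ok=F), TRANSFORM:-, EMIT:-] out:-; in:P2
Tick 3: [PARSE:P3(v=14,ok=F), VALIDATE:P2(v=13,ok=T), TRANSFORM:P1(v=0,ok=F), EMIT:-] out:-; in:P3
Tick 4: [PARSE:P4(v=12,ok=F), VALIDATE:P3(v=14,ok=F), TRANSFORM:P2(v=52,ok=T), EMIT:P1(v=0,ok=F)] out:-; in:P4
Tick 5: [PARSE:-, VALIDATE:P4(v=12,ok=T), TRANSFORM:P3(v=0,ok=F), EMIT:P2(v=52,ok=T)] out:P1(v=0); in:-
At end of tick 5: ['-', 'P4', 'P3', 'P2']

Answer: - P4 P3 P2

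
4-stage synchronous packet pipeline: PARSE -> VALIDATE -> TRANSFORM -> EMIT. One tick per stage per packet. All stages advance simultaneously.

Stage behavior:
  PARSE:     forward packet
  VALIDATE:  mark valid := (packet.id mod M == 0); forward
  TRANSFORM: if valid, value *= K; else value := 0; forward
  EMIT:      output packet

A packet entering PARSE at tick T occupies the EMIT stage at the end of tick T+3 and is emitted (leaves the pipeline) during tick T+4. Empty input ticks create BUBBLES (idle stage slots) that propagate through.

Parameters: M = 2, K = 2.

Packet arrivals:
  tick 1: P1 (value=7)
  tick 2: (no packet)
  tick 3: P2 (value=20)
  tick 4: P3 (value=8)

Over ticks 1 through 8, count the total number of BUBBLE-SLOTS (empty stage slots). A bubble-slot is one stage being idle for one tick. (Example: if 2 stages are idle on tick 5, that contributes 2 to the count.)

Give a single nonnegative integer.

Tick 1: [PARSE:P1(v=7,ok=F), VALIDATE:-, TRANSFORM:-, EMIT:-] out:-; bubbles=3
Tick 2: [PARSE:-, VALIDATE:P1(v=7,ok=F), TRANSFORM:-, EMIT:-] out:-; bubbles=3
Tick 3: [PARSE:P2(v=20,ok=F), VALIDATE:-, TRANSFORM:P1(v=0,ok=F), EMIT:-] out:-; bubbles=2
Tick 4: [PARSE:P3(v=8,ok=F), VALIDATE:P2(v=20,ok=T), TRANSFORM:-, EMIT:P1(v=0,ok=F)] out:-; bubbles=1
Tick 5: [PARSE:-, VALIDATE:P3(v=8,ok=F), TRANSFORM:P2(v=40,ok=T), EMIT:-] out:P1(v=0); bubbles=2
Tick 6: [PARSE:-, VALIDATE:-, TRANSFORM:P3(v=0,ok=F), EMIT:P2(v=40,ok=T)] out:-; bubbles=2
Tick 7: [PARSE:-, VALIDATE:-, TRANSFORM:-, EMIT:P3(v=0,ok=F)] out:P2(v=40); bubbles=3
Tick 8: [PARSE:-, VALIDATE:-, TRANSFORM:-, EMIT:-] out:P3(v=0); bubbles=4
Total bubble-slots: 20

Answer: 20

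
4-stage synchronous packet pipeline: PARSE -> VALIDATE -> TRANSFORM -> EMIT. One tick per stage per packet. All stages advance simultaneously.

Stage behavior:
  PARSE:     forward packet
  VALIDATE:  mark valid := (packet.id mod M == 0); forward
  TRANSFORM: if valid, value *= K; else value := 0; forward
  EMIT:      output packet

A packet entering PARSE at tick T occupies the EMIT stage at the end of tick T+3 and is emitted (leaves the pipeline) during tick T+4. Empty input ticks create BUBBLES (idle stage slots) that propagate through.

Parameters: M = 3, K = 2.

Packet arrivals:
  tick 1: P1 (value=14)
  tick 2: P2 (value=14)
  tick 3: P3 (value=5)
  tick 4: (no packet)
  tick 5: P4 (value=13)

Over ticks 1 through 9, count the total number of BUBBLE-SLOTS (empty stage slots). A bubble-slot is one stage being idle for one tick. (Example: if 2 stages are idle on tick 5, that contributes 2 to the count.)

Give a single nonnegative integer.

Tick 1: [PARSE:P1(v=14,ok=F), VALIDATE:-, TRANSFORM:-, EMIT:-] out:-; bubbles=3
Tick 2: [PARSE:P2(v=14,ok=F), VALIDATE:P1(v=14,ok=F), TRANSFORM:-, EMIT:-] out:-; bubbles=2
Tick 3: [PARSE:P3(v=5,ok=F), VALIDATE:P2(v=14,ok=F), TRANSFORM:P1(v=0,ok=F), EMIT:-] out:-; bubbles=1
Tick 4: [PARSE:-, VALIDATE:P3(v=5,ok=T), TRANSFORM:P2(v=0,ok=F), EMIT:P1(v=0,ok=F)] out:-; bubbles=1
Tick 5: [PARSE:P4(v=13,ok=F), VALIDATE:-, TRANSFORM:P3(v=10,ok=T), EMIT:P2(v=0,ok=F)] out:P1(v=0); bubbles=1
Tick 6: [PARSE:-, VALIDATE:P4(v=13,ok=F), TRANSFORM:-, EMIT:P3(v=10,ok=T)] out:P2(v=0); bubbles=2
Tick 7: [PARSE:-, VALIDATE:-, TRANSFORM:P4(v=0,ok=F), EMIT:-] out:P3(v=10); bubbles=3
Tick 8: [PARSE:-, VALIDATE:-, TRANSFORM:-, EMIT:P4(v=0,ok=F)] out:-; bubbles=3
Tick 9: [PARSE:-, VALIDATE:-, TRANSFORM:-, EMIT:-] out:P4(v=0); bubbles=4
Total bubble-slots: 20

Answer: 20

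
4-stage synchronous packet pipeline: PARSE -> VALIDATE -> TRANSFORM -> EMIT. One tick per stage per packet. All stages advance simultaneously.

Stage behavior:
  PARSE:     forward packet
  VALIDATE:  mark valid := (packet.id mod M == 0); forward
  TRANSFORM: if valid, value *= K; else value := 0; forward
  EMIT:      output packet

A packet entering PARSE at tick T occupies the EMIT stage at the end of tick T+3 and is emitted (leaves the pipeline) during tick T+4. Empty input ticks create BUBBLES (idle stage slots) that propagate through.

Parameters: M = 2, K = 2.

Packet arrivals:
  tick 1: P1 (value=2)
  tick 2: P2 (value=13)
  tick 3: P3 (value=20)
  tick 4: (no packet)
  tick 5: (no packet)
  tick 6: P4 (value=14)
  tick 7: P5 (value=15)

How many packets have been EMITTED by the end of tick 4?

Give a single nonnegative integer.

Answer: 0

Derivation:
Tick 1: [PARSE:P1(v=2,ok=F), VALIDATE:-, TRANSFORM:-, EMIT:-] out:-; in:P1
Tick 2: [PARSE:P2(v=13,ok=F), VALIDATE:P1(v=2,ok=F), TRANSFORM:-, EMIT:-] out:-; in:P2
Tick 3: [PARSE:P3(v=20,ok=F), VALIDATE:P2(v=13,ok=T), TRANSFORM:P1(v=0,ok=F), EMIT:-] out:-; in:P3
Tick 4: [PARSE:-, VALIDATE:P3(v=20,ok=F), TRANSFORM:P2(v=26,ok=T), EMIT:P1(v=0,ok=F)] out:-; in:-
Emitted by tick 4: []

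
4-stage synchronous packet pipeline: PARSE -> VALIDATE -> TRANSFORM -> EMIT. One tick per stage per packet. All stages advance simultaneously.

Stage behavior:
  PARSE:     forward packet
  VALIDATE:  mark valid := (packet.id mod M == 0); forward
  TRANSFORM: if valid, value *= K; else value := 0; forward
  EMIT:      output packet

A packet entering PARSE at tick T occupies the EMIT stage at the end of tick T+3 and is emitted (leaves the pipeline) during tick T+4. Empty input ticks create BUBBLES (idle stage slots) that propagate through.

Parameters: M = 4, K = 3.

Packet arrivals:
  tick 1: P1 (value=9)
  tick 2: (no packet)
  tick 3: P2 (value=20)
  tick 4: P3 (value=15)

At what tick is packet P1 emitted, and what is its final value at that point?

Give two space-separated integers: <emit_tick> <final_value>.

Tick 1: [PARSE:P1(v=9,ok=F), VALIDATE:-, TRANSFORM:-, EMIT:-] out:-; in:P1
Tick 2: [PARSE:-, VALIDATE:P1(v=9,ok=F), TRANSFORM:-, EMIT:-] out:-; in:-
Tick 3: [PARSE:P2(v=20,ok=F), VALIDATE:-, TRANSFORM:P1(v=0,ok=F), EMIT:-] out:-; in:P2
Tick 4: [PARSE:P3(v=15,ok=F), VALIDATE:P2(v=20,ok=F), TRANSFORM:-, EMIT:P1(v=0,ok=F)] out:-; in:P3
Tick 5: [PARSE:-, VALIDATE:P3(v=15,ok=F), TRANSFORM:P2(v=0,ok=F), EMIT:-] out:P1(v=0); in:-
Tick 6: [PARSE:-, VALIDATE:-, TRANSFORM:P3(v=0,ok=F), EMIT:P2(v=0,ok=F)] out:-; in:-
Tick 7: [PARSE:-, VALIDATE:-, TRANSFORM:-, EMIT:P3(v=0,ok=F)] out:P2(v=0); in:-
Tick 8: [PARSE:-, VALIDATE:-, TRANSFORM:-, EMIT:-] out:P3(v=0); in:-
P1: arrives tick 1, valid=False (id=1, id%4=1), emit tick 5, final value 0

Answer: 5 0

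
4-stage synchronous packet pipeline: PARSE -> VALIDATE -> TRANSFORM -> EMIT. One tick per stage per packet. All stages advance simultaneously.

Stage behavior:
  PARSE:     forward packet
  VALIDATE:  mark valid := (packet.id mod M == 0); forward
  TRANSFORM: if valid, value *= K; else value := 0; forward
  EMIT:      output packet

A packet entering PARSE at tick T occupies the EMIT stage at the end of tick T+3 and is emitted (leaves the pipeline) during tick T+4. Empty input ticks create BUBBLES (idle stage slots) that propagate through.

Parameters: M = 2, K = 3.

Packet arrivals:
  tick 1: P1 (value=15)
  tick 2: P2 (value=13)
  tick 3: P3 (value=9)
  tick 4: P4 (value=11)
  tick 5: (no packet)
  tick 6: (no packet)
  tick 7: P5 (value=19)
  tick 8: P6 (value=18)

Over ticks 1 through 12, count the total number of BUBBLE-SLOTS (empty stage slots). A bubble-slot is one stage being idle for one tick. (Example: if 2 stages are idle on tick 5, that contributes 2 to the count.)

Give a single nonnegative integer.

Answer: 24

Derivation:
Tick 1: [PARSE:P1(v=15,ok=F), VALIDATE:-, TRANSFORM:-, EMIT:-] out:-; bubbles=3
Tick 2: [PARSE:P2(v=13,ok=F), VALIDATE:P1(v=15,ok=F), TRANSFORM:-, EMIT:-] out:-; bubbles=2
Tick 3: [PARSE:P3(v=9,ok=F), VALIDATE:P2(v=13,ok=T), TRANSFORM:P1(v=0,ok=F), EMIT:-] out:-; bubbles=1
Tick 4: [PARSE:P4(v=11,ok=F), VALIDATE:P3(v=9,ok=F), TRANSFORM:P2(v=39,ok=T), EMIT:P1(v=0,ok=F)] out:-; bubbles=0
Tick 5: [PARSE:-, VALIDATE:P4(v=11,ok=T), TRANSFORM:P3(v=0,ok=F), EMIT:P2(v=39,ok=T)] out:P1(v=0); bubbles=1
Tick 6: [PARSE:-, VALIDATE:-, TRANSFORM:P4(v=33,ok=T), EMIT:P3(v=0,ok=F)] out:P2(v=39); bubbles=2
Tick 7: [PARSE:P5(v=19,ok=F), VALIDATE:-, TRANSFORM:-, EMIT:P4(v=33,ok=T)] out:P3(v=0); bubbles=2
Tick 8: [PARSE:P6(v=18,ok=F), VALIDATE:P5(v=19,ok=F), TRANSFORM:-, EMIT:-] out:P4(v=33); bubbles=2
Tick 9: [PARSE:-, VALIDATE:P6(v=18,ok=T), TRANSFORM:P5(v=0,ok=F), EMIT:-] out:-; bubbles=2
Tick 10: [PARSE:-, VALIDATE:-, TRANSFORM:P6(v=54,ok=T), EMIT:P5(v=0,ok=F)] out:-; bubbles=2
Tick 11: [PARSE:-, VALIDATE:-, TRANSFORM:-, EMIT:P6(v=54,ok=T)] out:P5(v=0); bubbles=3
Tick 12: [PARSE:-, VALIDATE:-, TRANSFORM:-, EMIT:-] out:P6(v=54); bubbles=4
Total bubble-slots: 24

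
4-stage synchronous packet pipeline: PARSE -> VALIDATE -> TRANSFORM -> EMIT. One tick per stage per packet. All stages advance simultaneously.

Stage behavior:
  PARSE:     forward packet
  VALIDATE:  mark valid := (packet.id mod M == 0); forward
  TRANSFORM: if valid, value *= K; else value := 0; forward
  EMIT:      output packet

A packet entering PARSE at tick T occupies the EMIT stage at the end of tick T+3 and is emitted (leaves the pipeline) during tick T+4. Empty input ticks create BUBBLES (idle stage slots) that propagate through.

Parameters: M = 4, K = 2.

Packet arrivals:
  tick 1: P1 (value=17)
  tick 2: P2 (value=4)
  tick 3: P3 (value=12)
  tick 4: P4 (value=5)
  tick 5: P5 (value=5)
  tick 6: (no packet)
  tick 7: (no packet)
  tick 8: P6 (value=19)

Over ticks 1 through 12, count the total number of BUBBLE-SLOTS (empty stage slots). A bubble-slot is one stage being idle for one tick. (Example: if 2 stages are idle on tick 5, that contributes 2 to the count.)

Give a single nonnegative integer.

Tick 1: [PARSE:P1(v=17,ok=F), VALIDATE:-, TRANSFORM:-, EMIT:-] out:-; bubbles=3
Tick 2: [PARSE:P2(v=4,ok=F), VALIDATE:P1(v=17,ok=F), TRANSFORM:-, EMIT:-] out:-; bubbles=2
Tick 3: [PARSE:P3(v=12,ok=F), VALIDATE:P2(v=4,ok=F), TRANSFORM:P1(v=0,ok=F), EMIT:-] out:-; bubbles=1
Tick 4: [PARSE:P4(v=5,ok=F), VALIDATE:P3(v=12,ok=F), TRANSFORM:P2(v=0,ok=F), EMIT:P1(v=0,ok=F)] out:-; bubbles=0
Tick 5: [PARSE:P5(v=5,ok=F), VALIDATE:P4(v=5,ok=T), TRANSFORM:P3(v=0,ok=F), EMIT:P2(v=0,ok=F)] out:P1(v=0); bubbles=0
Tick 6: [PARSE:-, VALIDATE:P5(v=5,ok=F), TRANSFORM:P4(v=10,ok=T), EMIT:P3(v=0,ok=F)] out:P2(v=0); bubbles=1
Tick 7: [PARSE:-, VALIDATE:-, TRANSFORM:P5(v=0,ok=F), EMIT:P4(v=10,ok=T)] out:P3(v=0); bubbles=2
Tick 8: [PARSE:P6(v=19,ok=F), VALIDATE:-, TRANSFORM:-, EMIT:P5(v=0,ok=F)] out:P4(v=10); bubbles=2
Tick 9: [PARSE:-, VALIDATE:P6(v=19,ok=F), TRANSFORM:-, EMIT:-] out:P5(v=0); bubbles=3
Tick 10: [PARSE:-, VALIDATE:-, TRANSFORM:P6(v=0,ok=F), EMIT:-] out:-; bubbles=3
Tick 11: [PARSE:-, VALIDATE:-, TRANSFORM:-, EMIT:P6(v=0,ok=F)] out:-; bubbles=3
Tick 12: [PARSE:-, VALIDATE:-, TRANSFORM:-, EMIT:-] out:P6(v=0); bubbles=4
Total bubble-slots: 24

Answer: 24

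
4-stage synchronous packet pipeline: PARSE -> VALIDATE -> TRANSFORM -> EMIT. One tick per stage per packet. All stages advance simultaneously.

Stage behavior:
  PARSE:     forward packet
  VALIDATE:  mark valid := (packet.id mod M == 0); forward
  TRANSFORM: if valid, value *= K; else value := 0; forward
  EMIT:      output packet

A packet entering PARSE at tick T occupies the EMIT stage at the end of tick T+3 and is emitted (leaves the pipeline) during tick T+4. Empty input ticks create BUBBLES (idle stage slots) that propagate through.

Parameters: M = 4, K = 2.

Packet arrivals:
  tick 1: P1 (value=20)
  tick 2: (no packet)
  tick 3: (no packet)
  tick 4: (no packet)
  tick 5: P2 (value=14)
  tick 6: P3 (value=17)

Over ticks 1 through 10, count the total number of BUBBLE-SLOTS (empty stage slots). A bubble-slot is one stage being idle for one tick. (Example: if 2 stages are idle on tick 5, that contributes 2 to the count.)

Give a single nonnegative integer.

Answer: 28

Derivation:
Tick 1: [PARSE:P1(v=20,ok=F), VALIDATE:-, TRANSFORM:-, EMIT:-] out:-; bubbles=3
Tick 2: [PARSE:-, VALIDATE:P1(v=20,ok=F), TRANSFORM:-, EMIT:-] out:-; bubbles=3
Tick 3: [PARSE:-, VALIDATE:-, TRANSFORM:P1(v=0,ok=F), EMIT:-] out:-; bubbles=3
Tick 4: [PARSE:-, VALIDATE:-, TRANSFORM:-, EMIT:P1(v=0,ok=F)] out:-; bubbles=3
Tick 5: [PARSE:P2(v=14,ok=F), VALIDATE:-, TRANSFORM:-, EMIT:-] out:P1(v=0); bubbles=3
Tick 6: [PARSE:P3(v=17,ok=F), VALIDATE:P2(v=14,ok=F), TRANSFORM:-, EMIT:-] out:-; bubbles=2
Tick 7: [PARSE:-, VALIDATE:P3(v=17,ok=F), TRANSFORM:P2(v=0,ok=F), EMIT:-] out:-; bubbles=2
Tick 8: [PARSE:-, VALIDATE:-, TRANSFORM:P3(v=0,ok=F), EMIT:P2(v=0,ok=F)] out:-; bubbles=2
Tick 9: [PARSE:-, VALIDATE:-, TRANSFORM:-, EMIT:P3(v=0,ok=F)] out:P2(v=0); bubbles=3
Tick 10: [PARSE:-, VALIDATE:-, TRANSFORM:-, EMIT:-] out:P3(v=0); bubbles=4
Total bubble-slots: 28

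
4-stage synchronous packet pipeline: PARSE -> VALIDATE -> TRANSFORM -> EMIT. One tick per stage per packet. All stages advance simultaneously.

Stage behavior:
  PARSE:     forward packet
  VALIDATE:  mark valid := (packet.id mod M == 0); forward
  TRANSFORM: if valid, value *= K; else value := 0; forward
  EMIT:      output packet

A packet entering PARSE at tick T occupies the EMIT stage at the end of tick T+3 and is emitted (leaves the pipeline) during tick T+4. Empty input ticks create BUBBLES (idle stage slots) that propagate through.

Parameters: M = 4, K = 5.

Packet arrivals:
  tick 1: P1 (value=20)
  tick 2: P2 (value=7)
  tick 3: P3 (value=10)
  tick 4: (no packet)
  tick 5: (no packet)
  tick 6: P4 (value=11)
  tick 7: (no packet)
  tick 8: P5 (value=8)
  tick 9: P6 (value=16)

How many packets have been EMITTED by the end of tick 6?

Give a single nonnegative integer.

Tick 1: [PARSE:P1(v=20,ok=F), VALIDATE:-, TRANSFORM:-, EMIT:-] out:-; in:P1
Tick 2: [PARSE:P2(v=7,ok=F), VALIDATE:P1(v=20,ok=F), TRANSFORM:-, EMIT:-] out:-; in:P2
Tick 3: [PARSE:P3(v=10,ok=F), VALIDATE:P2(v=7,ok=F), TRANSFORM:P1(v=0,ok=F), EMIT:-] out:-; in:P3
Tick 4: [PARSE:-, VALIDATE:P3(v=10,ok=F), TRANSFORM:P2(v=0,ok=F), EMIT:P1(v=0,ok=F)] out:-; in:-
Tick 5: [PARSE:-, VALIDATE:-, TRANSFORM:P3(v=0,ok=F), EMIT:P2(v=0,ok=F)] out:P1(v=0); in:-
Tick 6: [PARSE:P4(v=11,ok=F), VALIDATE:-, TRANSFORM:-, EMIT:P3(v=0,ok=F)] out:P2(v=0); in:P4
Emitted by tick 6: ['P1', 'P2']

Answer: 2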